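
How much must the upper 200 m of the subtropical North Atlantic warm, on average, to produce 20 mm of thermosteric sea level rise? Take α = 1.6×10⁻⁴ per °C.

about 0.625 K

ΔT = Δh/(αH) = 0.02 / (1.6×10⁻⁴ × 200) = 0.6250 K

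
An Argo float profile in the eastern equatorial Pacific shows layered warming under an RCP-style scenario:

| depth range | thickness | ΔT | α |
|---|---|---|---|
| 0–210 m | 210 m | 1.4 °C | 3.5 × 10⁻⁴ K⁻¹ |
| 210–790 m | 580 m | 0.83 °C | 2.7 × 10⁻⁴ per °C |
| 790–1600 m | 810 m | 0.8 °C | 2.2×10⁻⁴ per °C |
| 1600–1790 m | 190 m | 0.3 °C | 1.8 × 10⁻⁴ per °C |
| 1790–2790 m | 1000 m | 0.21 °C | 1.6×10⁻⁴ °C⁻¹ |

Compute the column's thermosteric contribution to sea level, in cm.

42 cm of thermosteric rise

Layer 1: 210 × 3.5×10⁻⁴ × 1.4 = 0.10290 m
210–790 m: 2.7×10⁻⁴ × 0.83 × 580 = 0.129978 m
Layer 3: 2.2×10⁻⁴ × 0.8 × 810 = 0.14256 m
0.3 × 1.8×10⁻⁴ × 190 = 0.01026 m
0.21 × 1000 × 1.6×10⁻⁴ = 0.03360 m
Δh = 0.10290 + 0.129978 + 0.14256 + 0.01026 + 0.03360 = 0.419298 m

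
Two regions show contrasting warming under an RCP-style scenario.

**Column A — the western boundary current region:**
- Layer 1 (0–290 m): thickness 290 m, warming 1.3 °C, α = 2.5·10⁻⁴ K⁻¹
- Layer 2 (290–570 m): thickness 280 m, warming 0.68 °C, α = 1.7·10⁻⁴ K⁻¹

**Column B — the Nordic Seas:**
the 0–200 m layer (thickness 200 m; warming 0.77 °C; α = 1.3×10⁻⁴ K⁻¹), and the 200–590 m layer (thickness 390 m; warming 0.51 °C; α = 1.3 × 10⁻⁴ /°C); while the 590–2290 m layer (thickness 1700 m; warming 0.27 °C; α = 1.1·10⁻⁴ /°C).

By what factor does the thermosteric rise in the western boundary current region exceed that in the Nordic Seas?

A Layer 1: 290 × 1.3 × 2.5×10⁻⁴ = 0.09425 m
A Layer 2: 0.68 × 1.7×10⁻⁴ × 280 = 0.032368 m
A total: 0.126618 m
B 0–200 m: 0.77 × 1.3×10⁻⁴ × 200 = 0.02002 m
B 200–590 m: 1.3×10⁻⁴ × 390 × 0.51 = 0.025857 m
B Layer 3: 1.1×10⁻⁴ × 0.27 × 1700 = 0.05049 m
B total: 0.096367 m
Ratio: 0.126618 / 0.096367 ≈ 1.314

a factor of 1.3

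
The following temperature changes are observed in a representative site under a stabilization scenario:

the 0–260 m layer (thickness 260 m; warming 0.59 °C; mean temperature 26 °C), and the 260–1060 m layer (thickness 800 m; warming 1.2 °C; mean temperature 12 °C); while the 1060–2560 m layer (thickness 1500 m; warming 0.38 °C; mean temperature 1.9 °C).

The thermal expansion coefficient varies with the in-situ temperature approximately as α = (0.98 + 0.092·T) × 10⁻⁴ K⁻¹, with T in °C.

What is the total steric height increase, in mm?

318 mm of thermosteric rise

Layer 1: α = (0.98 + 0.092×26)×10⁻⁴ = 3.372×10⁻⁴ K⁻¹
Layer 2: α = (0.98 + 0.092×12)×10⁻⁴ = 2.084×10⁻⁴ K⁻¹
Layer 3: α = (0.98 + 0.092×1.9)×10⁻⁴ = 1.1548×10⁻⁴ K⁻¹
0–260 m: 260 × 0.59 × 3.372×10⁻⁴ = 0.05172648 m
260–1060 m: 1.2 × 2.084×10⁻⁴ × 800 = 0.200064 m
Layer 3: 1500 × 0.38 × 1.1548×10⁻⁴ = 0.0658236 m
Δh = 0.05172648 + 0.200064 + 0.0658236 = 0.31761408 m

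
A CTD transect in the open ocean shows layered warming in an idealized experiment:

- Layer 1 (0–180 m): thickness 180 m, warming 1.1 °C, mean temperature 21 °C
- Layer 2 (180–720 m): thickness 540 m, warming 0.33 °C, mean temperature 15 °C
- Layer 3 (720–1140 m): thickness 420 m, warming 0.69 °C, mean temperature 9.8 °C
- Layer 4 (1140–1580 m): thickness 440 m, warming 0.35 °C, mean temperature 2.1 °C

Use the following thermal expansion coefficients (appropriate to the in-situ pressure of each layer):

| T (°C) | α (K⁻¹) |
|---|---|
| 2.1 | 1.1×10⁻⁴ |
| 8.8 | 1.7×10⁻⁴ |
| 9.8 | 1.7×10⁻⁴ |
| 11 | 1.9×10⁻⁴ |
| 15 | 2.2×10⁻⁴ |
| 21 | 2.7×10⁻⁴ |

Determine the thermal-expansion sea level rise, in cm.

15.9 cm

Layer 1 at 21 °C → α = 2.7×10⁻⁴ K⁻¹
Layer 2 at 15 °C → α = 2.2×10⁻⁴ K⁻¹
Layer 3 at 9.8 °C → α = 1.7×10⁻⁴ K⁻¹
Layer 4 at 2.1 °C → α = 1.1×10⁻⁴ K⁻¹
Layer 1: 2.7×10⁻⁴ × 180 × 1.1 = 0.05346 m
2.2×10⁻⁴ × 540 × 0.33 = 0.039204 m
720–1140 m: 420 × 0.69 × 1.7×10⁻⁴ = 0.049266 m
1140–1580 m: 0.35 × 440 × 1.1×10⁻⁴ = 0.01694 m
Δh = 0.05346 + 0.039204 + 0.049266 + 0.01694 = 0.15887 m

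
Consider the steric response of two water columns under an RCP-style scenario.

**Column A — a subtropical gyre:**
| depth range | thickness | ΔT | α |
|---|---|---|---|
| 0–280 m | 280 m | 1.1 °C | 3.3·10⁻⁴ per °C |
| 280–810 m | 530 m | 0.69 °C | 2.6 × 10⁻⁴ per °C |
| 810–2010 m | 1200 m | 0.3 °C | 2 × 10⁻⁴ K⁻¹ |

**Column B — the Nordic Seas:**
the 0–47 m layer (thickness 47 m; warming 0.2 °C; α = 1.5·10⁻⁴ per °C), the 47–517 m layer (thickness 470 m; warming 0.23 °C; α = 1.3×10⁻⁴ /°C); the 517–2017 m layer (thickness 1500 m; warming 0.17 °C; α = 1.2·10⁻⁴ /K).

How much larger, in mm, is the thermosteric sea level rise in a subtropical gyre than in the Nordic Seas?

223 mm

A Layer 1: 1.1 × 280 × 3.3×10⁻⁴ = 0.10164 m
A Layer 2: 530 × 2.6×10⁻⁴ × 0.69 = 0.095082 m
A Layer 3: 1200 × 2×10⁻⁴ × 0.3 = 0.07200 m
A total: 0.268722 m
B 0.2 × 1.5×10⁻⁴ × 47 = 0.00141 m
B Layer 2: 470 × 0.23 × 1.3×10⁻⁴ = 0.014053 m
B 1500 × 0.17 × 1.2×10⁻⁴ = 0.03060 m
B total: 0.046063 m
Difference: 0.268722 − 0.046063 = 0.222659 m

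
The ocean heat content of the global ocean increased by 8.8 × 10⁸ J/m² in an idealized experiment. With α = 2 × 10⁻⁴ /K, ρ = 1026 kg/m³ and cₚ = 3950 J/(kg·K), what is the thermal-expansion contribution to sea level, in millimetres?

Δh = αQ/(ρcₚ) = 2×10⁻⁴ × 8.8×10⁸ / (1026 × 3950) ≈ 0.043428 m

Δh ≈ 43.4 mm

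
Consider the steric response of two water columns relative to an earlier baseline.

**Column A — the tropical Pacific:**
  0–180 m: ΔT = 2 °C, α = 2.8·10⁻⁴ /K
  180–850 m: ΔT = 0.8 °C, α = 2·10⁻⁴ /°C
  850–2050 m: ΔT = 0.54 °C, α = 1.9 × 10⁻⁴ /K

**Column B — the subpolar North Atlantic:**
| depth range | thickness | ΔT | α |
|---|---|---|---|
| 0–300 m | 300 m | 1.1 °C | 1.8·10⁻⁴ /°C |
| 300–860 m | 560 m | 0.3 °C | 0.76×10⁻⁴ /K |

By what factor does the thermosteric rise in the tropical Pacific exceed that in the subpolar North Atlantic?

≈ 4.59×

A 2 × 2.8×10⁻⁴ × 180 = 0.10080 m
A 180–850 m: 670 × 0.8 × 2×10⁻⁴ = 0.10720 m
A 0.54 × 1200 × 1.9×10⁻⁴ = 0.12312 m
A total: 0.33112 m
B Layer 1: 1.1 × 1.8×10⁻⁴ × 300 = 0.05940 m
B 0.3 × 560 × 0.76×10⁻⁴ = 0.012768 m
B total: 0.072168 m
Ratio: 0.33112 / 0.072168 ≈ 4.588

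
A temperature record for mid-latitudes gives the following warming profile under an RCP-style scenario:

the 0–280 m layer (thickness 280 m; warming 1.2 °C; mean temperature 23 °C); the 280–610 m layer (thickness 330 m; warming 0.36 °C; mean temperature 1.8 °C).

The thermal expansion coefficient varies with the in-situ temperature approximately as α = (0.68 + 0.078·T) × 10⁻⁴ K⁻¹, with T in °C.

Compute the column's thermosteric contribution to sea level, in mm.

about 93 mm

Layer 1: α = (0.68 + 0.078×23)×10⁻⁴ = 2.474×10⁻⁴ K⁻¹
Layer 2: α = (0.68 + 0.078×1.8)×10⁻⁴ = 0.8204×10⁻⁴ K⁻¹
Layer 1: 280 × 2.474×10⁻⁴ × 1.2 = 0.0831264 m
280–610 m: 0.36 × 0.8204×10⁻⁴ × 330 = 0.009746352 m
Δh = 0.0831264 + 0.009746352 = 0.092872752 m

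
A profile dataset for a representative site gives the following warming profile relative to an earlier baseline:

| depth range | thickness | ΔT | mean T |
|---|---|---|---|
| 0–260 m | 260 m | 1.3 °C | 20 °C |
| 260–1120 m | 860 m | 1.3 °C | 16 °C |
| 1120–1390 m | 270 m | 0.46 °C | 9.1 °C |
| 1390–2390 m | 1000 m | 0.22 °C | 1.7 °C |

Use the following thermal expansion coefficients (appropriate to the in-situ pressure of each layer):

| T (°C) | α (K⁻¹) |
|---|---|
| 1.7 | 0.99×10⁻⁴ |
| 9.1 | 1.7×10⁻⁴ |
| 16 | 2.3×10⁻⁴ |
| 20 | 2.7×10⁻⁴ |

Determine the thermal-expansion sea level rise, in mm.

Layer 1 at 20 °C → α = 2.7×10⁻⁴ K⁻¹
Layer 2 at 16 °C → α = 2.3×10⁻⁴ K⁻¹
Layer 3 at 9.1 °C → α = 1.7×10⁻⁴ K⁻¹
Layer 4 at 1.7 °C → α = 0.99×10⁻⁴ K⁻¹
0–260 m: 1.3 × 2.7×10⁻⁴ × 260 = 0.09126 m
260–1120 m: 1.3 × 860 × 2.3×10⁻⁴ = 0.25714 m
270 × 1.7×10⁻⁴ × 0.46 = 0.021114 m
Layer 4: 0.22 × 1000 × 0.99×10⁻⁴ = 0.02178 m
Δh = 0.09126 + 0.25714 + 0.021114 + 0.02178 = 0.391294 m ≈ 391 mm

Δh = 391 mm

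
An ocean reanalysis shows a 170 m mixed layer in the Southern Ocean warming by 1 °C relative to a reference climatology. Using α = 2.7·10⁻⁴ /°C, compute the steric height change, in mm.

Δh = αΔT·H = 2.7×10⁻⁴ × 1 × 170 = 0.04590 m

about 46 mm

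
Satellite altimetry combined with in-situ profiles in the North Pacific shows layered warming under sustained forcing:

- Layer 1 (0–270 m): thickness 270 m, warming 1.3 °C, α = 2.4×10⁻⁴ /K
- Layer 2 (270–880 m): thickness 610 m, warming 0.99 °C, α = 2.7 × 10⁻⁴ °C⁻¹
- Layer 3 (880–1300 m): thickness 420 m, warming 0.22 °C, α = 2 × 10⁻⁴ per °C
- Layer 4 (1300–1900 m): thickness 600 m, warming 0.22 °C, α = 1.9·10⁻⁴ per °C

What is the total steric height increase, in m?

Δh ≈ 0.29 m

0–270 m: 2.4×10⁻⁴ × 270 × 1.3 = 0.08424 m
Layer 2: 0.99 × 610 × 2.7×10⁻⁴ = 0.163053 m
0.22 × 2×10⁻⁴ × 420 = 0.01848 m
1300–1900 m: 0.22 × 1.9×10⁻⁴ × 600 = 0.02508 m
Δh = 0.08424 + 0.163053 + 0.01848 + 0.02508 = 0.290853 m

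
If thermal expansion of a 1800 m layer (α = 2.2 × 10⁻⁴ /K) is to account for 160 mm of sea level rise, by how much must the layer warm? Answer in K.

0.404 K

ΔT = Δh/(αH) = 0.16 / (2.2×10⁻⁴ × 1800) ≈ 0.4040 K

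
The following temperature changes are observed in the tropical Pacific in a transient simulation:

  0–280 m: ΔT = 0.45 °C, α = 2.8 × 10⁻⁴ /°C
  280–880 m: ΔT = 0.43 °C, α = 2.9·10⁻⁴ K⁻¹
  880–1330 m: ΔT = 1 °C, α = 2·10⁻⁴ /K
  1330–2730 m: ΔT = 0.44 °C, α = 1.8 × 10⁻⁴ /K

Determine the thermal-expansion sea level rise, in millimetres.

0–280 m: 280 × 2.8×10⁻⁴ × 0.45 = 0.03528 m
Layer 2: 2.9×10⁻⁴ × 0.43 × 600 = 0.07482 m
880–1330 m: 450 × 2×10⁻⁴ × 1 = 0.09000 m
Layer 4: 1.8×10⁻⁴ × 0.44 × 1400 = 0.11088 m
Δh = 0.03528 + 0.07482 + 0.09000 + 0.11088 = 0.31098 m

Δh ≈ 311 mm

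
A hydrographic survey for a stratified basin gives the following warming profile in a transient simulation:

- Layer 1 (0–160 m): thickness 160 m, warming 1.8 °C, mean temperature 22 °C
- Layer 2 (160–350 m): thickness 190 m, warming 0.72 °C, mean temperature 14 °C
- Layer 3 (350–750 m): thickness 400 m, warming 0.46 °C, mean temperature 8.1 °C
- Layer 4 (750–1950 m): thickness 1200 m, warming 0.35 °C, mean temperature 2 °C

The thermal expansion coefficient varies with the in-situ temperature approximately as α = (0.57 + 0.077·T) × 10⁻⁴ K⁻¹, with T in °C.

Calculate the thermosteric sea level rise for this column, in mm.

Layer 1: α = (0.57 + 0.077×22)×10⁻⁴ = 2.264×10⁻⁴ K⁻¹
Layer 2: α = (0.57 + 0.077×14)×10⁻⁴ = 1.648×10⁻⁴ K⁻¹
Layer 3: α = (0.57 + 0.077×8.1)×10⁻⁴ = 1.1937×10⁻⁴ K⁻¹
Layer 4: α = (0.57 + 0.077×2)×10⁻⁴ = 0.724×10⁻⁴ K⁻¹
Layer 1: 1.8 × 2.264×10⁻⁴ × 160 = 0.0652032 m
1.648×10⁻⁴ × 190 × 0.72 = 0.02254464 m
1.1937×10⁻⁴ × 400 × 0.46 = 0.02196408 m
0.35 × 1200 × 0.724×10⁻⁴ = 0.030408 m
Δh = 0.0652032 + 0.02254464 + 0.02196408 + 0.030408 = 0.14011992 m

Δh = 140 mm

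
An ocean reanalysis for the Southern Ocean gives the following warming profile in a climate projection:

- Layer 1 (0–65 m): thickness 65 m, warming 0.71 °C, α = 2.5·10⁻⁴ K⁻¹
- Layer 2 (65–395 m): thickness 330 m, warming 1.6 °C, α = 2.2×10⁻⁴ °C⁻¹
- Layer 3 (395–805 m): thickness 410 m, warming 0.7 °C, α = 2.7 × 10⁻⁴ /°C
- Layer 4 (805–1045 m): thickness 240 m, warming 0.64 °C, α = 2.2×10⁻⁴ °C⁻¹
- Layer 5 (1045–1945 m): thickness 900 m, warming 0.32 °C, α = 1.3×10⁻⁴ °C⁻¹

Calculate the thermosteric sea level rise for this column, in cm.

28 cm

Layer 1: 2.5×10⁻⁴ × 65 × 0.71 = 0.0115375 m
65–395 m: 1.6 × 2.2×10⁻⁴ × 330 = 0.11616 m
Layer 3: 410 × 0.7 × 2.7×10⁻⁴ = 0.07749 m
Layer 4: 2.2×10⁻⁴ × 0.64 × 240 = 0.033792 m
1045–1945 m: 1.3×10⁻⁴ × 900 × 0.32 = 0.03744 m
Δh = 0.0115375 + 0.11616 + 0.07749 + 0.033792 + 0.03744 = 0.2764195 m ≈ 28 cm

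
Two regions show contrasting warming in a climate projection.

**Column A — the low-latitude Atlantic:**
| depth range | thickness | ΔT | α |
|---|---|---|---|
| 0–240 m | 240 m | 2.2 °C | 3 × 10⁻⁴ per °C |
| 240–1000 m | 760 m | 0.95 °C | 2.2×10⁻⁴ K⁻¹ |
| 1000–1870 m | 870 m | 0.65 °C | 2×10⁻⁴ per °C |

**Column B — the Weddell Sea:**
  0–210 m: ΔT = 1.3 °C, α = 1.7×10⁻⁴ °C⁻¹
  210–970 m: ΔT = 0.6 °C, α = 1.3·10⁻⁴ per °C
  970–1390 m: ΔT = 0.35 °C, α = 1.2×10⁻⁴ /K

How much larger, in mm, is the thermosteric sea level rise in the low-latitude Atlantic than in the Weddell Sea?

A 0–240 m: 3×10⁻⁴ × 2.2 × 240 = 0.15840 m
A 240–1000 m: 0.95 × 760 × 2.2×10⁻⁴ = 0.15884 m
A 1000–1870 m: 2×10⁻⁴ × 0.65 × 870 = 0.11310 m
A total: 0.43034 m
B 0–210 m: 1.7×10⁻⁴ × 210 × 1.3 = 0.04641 m
B 210–970 m: 0.6 × 760 × 1.3×10⁻⁴ = 0.05928 m
B Layer 3: 0.35 × 420 × 1.2×10⁻⁴ = 0.01764 m
B total: 0.12333 m
Difference: 0.43034 − 0.12333 = 0.30701 m

307 mm larger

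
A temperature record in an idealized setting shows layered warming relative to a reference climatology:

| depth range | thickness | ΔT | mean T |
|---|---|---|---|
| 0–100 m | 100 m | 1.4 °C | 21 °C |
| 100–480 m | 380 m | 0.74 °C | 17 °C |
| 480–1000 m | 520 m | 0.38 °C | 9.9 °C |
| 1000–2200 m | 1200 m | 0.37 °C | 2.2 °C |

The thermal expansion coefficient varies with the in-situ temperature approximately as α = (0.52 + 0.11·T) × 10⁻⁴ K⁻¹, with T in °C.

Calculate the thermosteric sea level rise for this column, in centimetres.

17.2 cm of thermosteric rise

Layer 1: α = (0.52 + 0.11×21)×10⁻⁴ = 2.83×10⁻⁴ K⁻¹
Layer 2: α = (0.52 + 0.11×17)×10⁻⁴ = 2.39×10⁻⁴ K⁻¹
Layer 3: α = (0.52 + 0.11×9.9)×10⁻⁴ = 1.609×10⁻⁴ K⁻¹
Layer 4: α = (0.52 + 0.11×2.2)×10⁻⁴ = 0.762×10⁻⁴ K⁻¹
100 × 1.4 × 2.83×10⁻⁴ = 0.03962 m
2.39×10⁻⁴ × 0.74 × 380 = 0.0672068 m
480–1000 m: 0.38 × 520 × 1.609×10⁻⁴ = 0.03179384 m
Layer 4: 0.37 × 0.762×10⁻⁴ × 1200 = 0.0338328 m
Δh = 0.03962 + 0.0672068 + 0.03179384 + 0.0338328 = 0.17245344 m ≈ 17.2 cm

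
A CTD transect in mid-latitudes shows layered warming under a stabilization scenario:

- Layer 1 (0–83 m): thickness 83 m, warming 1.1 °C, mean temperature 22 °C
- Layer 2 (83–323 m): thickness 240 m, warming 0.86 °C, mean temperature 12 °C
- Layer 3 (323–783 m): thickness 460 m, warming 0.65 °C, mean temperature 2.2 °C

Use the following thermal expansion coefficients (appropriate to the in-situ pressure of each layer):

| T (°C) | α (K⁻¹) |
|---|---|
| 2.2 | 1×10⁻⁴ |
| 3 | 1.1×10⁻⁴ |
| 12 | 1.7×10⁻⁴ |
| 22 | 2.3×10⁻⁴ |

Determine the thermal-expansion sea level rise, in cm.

Layer 1 at 22 °C → α = 2.3×10⁻⁴ K⁻¹
Layer 2 at 12 °C → α = 1.7×10⁻⁴ K⁻¹
Layer 3 at 2.2 °C → α = 1×10⁻⁴ K⁻¹
0–83 m: 83 × 2.3×10⁻⁴ × 1.1 = 0.020999 m
83–323 m: 240 × 1.7×10⁻⁴ × 0.86 = 0.035088 m
Layer 3: 0.65 × 460 × 1×10⁻⁴ = 0.02990 m
Δh = 0.020999 + 0.035088 + 0.02990 = 0.085987 m

8.6 cm of thermosteric rise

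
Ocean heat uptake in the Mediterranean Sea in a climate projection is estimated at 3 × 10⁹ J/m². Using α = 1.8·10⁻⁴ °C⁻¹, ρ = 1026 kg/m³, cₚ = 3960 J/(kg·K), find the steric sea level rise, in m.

0.133 m of thermosteric rise

Δh = αQ/(ρcₚ) = 1.8×10⁻⁴ × 3×10⁹ / (1026 × 3960) ≈ 0.13291 m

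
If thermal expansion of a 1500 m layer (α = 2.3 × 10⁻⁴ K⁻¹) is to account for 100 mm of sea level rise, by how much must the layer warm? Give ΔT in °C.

ΔT ≈ 0.290 °C

ΔT = Δh/(αH) = 0.1 / (2.3×10⁻⁴ × 1500) ≈ 0.2899 °C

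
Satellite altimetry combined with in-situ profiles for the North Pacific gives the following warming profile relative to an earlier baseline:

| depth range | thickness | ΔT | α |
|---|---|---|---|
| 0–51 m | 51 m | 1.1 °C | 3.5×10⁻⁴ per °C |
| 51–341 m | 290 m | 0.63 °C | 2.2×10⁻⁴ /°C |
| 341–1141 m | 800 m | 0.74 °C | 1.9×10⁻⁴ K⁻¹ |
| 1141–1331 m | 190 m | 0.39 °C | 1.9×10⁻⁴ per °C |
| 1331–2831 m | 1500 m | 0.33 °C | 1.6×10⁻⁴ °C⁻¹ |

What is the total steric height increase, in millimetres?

Layer 1: 1.1 × 3.5×10⁻⁴ × 51 = 0.019635 m
Layer 2: 2.2×10⁻⁴ × 290 × 0.63 = 0.040194 m
341–1141 m: 0.74 × 1.9×10⁻⁴ × 800 = 0.11248 m
1141–1331 m: 190 × 1.9×10⁻⁴ × 0.39 = 0.014079 m
Layer 5: 1.6×10⁻⁴ × 0.33 × 1500 = 0.07920 m
Δh = 0.019635 + 0.040194 + 0.11248 + 0.014079 + 0.07920 = 0.265588 m

Δh = 266 mm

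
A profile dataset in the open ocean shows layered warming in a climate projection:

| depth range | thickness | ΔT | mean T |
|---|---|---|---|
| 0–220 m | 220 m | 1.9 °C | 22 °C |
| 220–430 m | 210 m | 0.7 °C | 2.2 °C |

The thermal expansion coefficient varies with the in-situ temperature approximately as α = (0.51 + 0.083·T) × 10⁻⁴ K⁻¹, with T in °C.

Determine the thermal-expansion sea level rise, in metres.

Layer 1: α = (0.51 + 0.083×22)×10⁻⁴ = 2.336×10⁻⁴ K⁻¹
Layer 2: α = (0.51 + 0.083×2.2)×10⁻⁴ = 0.6926×10⁻⁴ K⁻¹
1.9 × 2.336×10⁻⁴ × 220 = 0.0976448 m
0.7 × 0.6926×10⁻⁴ × 210 = 0.01018122 m
Δh = 0.0976448 + 0.01018122 = 0.10782602 m

about 0.108 m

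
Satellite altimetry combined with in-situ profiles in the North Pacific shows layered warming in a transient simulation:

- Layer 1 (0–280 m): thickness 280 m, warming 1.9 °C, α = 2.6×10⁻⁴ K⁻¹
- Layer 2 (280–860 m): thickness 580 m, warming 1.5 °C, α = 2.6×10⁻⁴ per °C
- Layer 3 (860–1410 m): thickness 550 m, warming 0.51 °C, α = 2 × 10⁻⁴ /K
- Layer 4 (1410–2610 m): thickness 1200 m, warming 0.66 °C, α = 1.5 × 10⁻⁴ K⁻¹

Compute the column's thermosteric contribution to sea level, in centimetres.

Δh = 53.9 cm

Layer 1: 280 × 1.9 × 2.6×10⁻⁴ = 0.13832 m
280–860 m: 2.6×10⁻⁴ × 1.5 × 580 = 0.22620 m
Layer 3: 2×10⁻⁴ × 550 × 0.51 = 0.05610 m
Layer 4: 1200 × 0.66 × 1.5×10⁻⁴ = 0.11880 m
Δh = 0.13832 + 0.22620 + 0.05610 + 0.11880 = 0.53942 m ≈ 53.9 cm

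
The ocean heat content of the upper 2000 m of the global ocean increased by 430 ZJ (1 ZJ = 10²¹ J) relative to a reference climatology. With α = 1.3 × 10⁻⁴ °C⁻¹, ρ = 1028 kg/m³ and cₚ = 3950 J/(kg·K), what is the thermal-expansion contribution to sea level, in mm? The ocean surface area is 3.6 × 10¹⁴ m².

38.2 mm of thermosteric rise

Per unit area: Q = 430×10²¹ / (3.6×10¹⁴) ≈ 1.194×10⁹ J/m²
Δh = αQ/(ρcₚ) = 1.3×10⁻⁴ × 1.194×10⁹ / (1028 × 3950) ≈ 0.038226 m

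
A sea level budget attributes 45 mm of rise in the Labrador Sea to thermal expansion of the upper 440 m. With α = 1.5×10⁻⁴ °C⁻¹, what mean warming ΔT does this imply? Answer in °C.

ΔT = Δh/(αH) = 0.045 / (1.5×10⁻⁴ × 440) ≈ 0.6818 °C

0.682 °C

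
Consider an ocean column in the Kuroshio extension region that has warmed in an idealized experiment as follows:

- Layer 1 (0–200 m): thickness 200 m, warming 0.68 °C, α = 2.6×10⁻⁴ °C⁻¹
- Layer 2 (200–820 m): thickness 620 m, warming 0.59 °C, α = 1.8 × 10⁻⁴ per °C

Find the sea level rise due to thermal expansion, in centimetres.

about 10.1 cm

Layer 1: 2.6×10⁻⁴ × 0.68 × 200 = 0.03536 m
1.8×10⁻⁴ × 0.59 × 620 = 0.065844 m
Δh = 0.03536 + 0.065844 = 0.101204 m ≈ 10.1 cm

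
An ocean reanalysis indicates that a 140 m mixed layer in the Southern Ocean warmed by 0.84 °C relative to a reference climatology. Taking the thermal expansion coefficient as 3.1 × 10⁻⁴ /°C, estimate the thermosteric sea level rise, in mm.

Δh ≈ 36.5 mm

Δh = αΔT·H = 3.1×10⁻⁴ × 0.84 × 140 = 0.036456 m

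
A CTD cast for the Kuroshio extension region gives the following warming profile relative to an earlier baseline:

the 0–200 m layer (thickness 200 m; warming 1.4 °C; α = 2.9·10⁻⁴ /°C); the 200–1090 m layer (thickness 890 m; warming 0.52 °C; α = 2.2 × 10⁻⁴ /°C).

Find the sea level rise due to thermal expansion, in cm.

Δh ≈ 18.3 cm

200 × 2.9×10⁻⁴ × 1.4 = 0.08120 m
200–1090 m: 0.52 × 890 × 2.2×10⁻⁴ = 0.101816 m
Δh = 0.08120 + 0.101816 = 0.183016 m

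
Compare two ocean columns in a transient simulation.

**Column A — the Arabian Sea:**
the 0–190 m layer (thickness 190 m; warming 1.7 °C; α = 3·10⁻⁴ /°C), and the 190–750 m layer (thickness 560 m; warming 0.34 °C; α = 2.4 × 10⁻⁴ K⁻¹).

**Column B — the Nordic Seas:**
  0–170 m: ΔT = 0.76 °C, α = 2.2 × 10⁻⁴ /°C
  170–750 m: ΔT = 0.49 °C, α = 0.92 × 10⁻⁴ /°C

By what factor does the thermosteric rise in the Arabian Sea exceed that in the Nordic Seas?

≈ 2.6×

A 0–190 m: 1.7 × 190 × 3×10⁻⁴ = 0.09690 m
A 190–750 m: 560 × 0.34 × 2.4×10⁻⁴ = 0.045696 m
A total: 0.142596 m
B 0–170 m: 170 × 2.2×10⁻⁴ × 0.76 = 0.028424 m
B 0.92×10⁻⁴ × 580 × 0.49 = 0.0261464 m
B total: 0.0545704 m
Ratio: 0.142596 / 0.0545704 ≈ 2.613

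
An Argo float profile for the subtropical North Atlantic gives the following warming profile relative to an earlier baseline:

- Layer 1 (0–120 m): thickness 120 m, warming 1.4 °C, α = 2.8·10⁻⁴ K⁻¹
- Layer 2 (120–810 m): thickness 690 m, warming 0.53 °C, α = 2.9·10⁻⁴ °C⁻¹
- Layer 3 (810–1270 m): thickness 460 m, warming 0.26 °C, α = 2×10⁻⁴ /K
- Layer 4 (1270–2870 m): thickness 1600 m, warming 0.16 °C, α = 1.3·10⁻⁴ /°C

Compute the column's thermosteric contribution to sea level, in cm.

Δh = 21.0 cm

0–120 m: 120 × 2.8×10⁻⁴ × 1.4 = 0.04704 m
0.53 × 690 × 2.9×10⁻⁴ = 0.106053 m
0.26 × 460 × 2×10⁻⁴ = 0.02392 m
1270–2870 m: 1.3×10⁻⁴ × 1600 × 0.16 = 0.03328 m
Δh = 0.04704 + 0.106053 + 0.02392 + 0.03328 = 0.210293 m ≈ 21.0 cm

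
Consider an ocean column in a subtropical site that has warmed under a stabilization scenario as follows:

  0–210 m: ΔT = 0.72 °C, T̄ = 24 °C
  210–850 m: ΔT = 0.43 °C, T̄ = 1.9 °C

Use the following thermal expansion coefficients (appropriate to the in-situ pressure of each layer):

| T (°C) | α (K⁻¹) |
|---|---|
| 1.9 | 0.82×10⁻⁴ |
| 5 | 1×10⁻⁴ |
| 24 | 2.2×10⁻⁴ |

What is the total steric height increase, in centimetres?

Layer 1 at 24 °C → α = 2.2×10⁻⁴ K⁻¹
Layer 2 at 1.9 °C → α = 0.82×10⁻⁴ K⁻¹
0–210 m: 0.72 × 2.2×10⁻⁴ × 210 = 0.033264 m
Layer 2: 640 × 0.43 × 0.82×10⁻⁴ = 0.0225664 m
Δh = 0.033264 + 0.0225664 = 0.0558304 m

5.6 cm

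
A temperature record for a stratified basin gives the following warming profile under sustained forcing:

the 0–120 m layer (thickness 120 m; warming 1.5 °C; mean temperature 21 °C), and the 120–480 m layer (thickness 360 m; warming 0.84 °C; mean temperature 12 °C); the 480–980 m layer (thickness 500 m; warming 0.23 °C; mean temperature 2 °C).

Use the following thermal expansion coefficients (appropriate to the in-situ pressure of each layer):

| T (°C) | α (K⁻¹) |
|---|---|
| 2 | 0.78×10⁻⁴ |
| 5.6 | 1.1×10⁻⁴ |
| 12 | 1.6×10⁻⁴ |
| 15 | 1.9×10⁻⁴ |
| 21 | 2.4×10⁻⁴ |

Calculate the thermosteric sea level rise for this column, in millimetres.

Δh = 101 mm

Layer 1 at 21 °C → α = 2.4×10⁻⁴ K⁻¹
Layer 2 at 12 °C → α = 1.6×10⁻⁴ K⁻¹
Layer 3 at 2 °C → α = 0.78×10⁻⁴ K⁻¹
Layer 1: 2.4×10⁻⁴ × 120 × 1.5 = 0.04320 m
1.6×10⁻⁴ × 0.84 × 360 = 0.048384 m
480–980 m: 500 × 0.23 × 0.78×10⁻⁴ = 0.00897 m
Δh = 0.04320 + 0.048384 + 0.00897 = 0.100554 m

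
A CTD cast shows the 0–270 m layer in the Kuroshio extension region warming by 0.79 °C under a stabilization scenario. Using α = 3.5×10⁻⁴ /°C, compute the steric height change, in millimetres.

about 74.7 mm

Δh = αΔT·H = 3.5×10⁻⁴ × 0.79 × 270 = 0.074655 m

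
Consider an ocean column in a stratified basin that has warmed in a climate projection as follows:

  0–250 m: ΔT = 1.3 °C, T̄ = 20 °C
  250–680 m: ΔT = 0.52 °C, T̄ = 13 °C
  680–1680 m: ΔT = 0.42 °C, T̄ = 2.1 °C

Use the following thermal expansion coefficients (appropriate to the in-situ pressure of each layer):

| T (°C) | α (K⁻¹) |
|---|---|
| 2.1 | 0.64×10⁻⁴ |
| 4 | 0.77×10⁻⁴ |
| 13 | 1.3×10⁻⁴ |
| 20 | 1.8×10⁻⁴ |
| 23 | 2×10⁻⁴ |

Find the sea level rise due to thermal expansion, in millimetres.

114 mm

Layer 1 at 20 °C → α = 1.8×10⁻⁴ K⁻¹
Layer 2 at 13 °C → α = 1.3×10⁻⁴ K⁻¹
Layer 3 at 2.1 °C → α = 0.64×10⁻⁴ K⁻¹
0–250 m: 250 × 1.3 × 1.8×10⁻⁴ = 0.05850 m
1.3×10⁻⁴ × 430 × 0.52 = 0.029068 m
680–1680 m: 1000 × 0.64×10⁻⁴ × 0.42 = 0.02688 m
Δh = 0.05850 + 0.029068 + 0.02688 = 0.114448 m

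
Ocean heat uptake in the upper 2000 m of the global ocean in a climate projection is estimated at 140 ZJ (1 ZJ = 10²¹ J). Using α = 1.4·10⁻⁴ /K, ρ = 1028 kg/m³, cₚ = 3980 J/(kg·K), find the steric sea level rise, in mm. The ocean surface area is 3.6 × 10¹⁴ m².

about 13.3 mm

Per unit area: Q = 140×10²¹ / (3.6×10¹⁴) ≈ 3.889×10⁸ J/m²
Δh = αQ/(ρcₚ) = 1.4×10⁻⁴ × 3.889×10⁸ / (1028 × 3980) ≈ 0.013307 m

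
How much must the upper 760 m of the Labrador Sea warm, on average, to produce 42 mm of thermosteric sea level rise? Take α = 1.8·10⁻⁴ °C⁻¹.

about 0.307 °C

ΔT = Δh/(αH) = 0.042 / (1.8×10⁻⁴ × 760) ≈ 0.3070 °C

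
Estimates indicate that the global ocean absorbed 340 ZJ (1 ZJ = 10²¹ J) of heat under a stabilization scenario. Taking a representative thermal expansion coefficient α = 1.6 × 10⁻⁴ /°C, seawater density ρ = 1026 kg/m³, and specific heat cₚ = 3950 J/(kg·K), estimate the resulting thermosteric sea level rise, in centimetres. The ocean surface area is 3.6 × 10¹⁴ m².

Per unit area: Q = 340×10²¹ / (3.6×10¹⁴) ≈ 9.444×10⁸ J/m²
Δh = αQ/(ρcₚ) = 1.6×10⁻⁴ × 9.444×10⁸ / (1026 × 3950) ≈ 0.037285 m

3.7 cm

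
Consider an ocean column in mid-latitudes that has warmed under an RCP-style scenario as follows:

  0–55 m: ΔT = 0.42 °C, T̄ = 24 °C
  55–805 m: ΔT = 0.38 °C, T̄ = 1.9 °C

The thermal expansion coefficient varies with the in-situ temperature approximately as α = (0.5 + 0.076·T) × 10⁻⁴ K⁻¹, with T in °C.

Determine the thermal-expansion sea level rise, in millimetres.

23.7 mm of thermosteric rise

Layer 1: α = (0.5 + 0.076×24)×10⁻⁴ = 2.324×10⁻⁴ K⁻¹
Layer 2: α = (0.5 + 0.076×1.9)×10⁻⁴ = 0.6444×10⁻⁴ K⁻¹
Layer 1: 55 × 0.42 × 2.324×10⁻⁴ = 0.00536844 m
Layer 2: 0.38 × 0.6444×10⁻⁴ × 750 = 0.0183654 m
Δh = 0.00536844 + 0.0183654 = 0.02373384 m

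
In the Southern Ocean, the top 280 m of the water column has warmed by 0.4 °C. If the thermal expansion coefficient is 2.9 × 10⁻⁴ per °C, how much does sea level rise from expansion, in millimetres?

Δh = αΔT·H = 2.9×10⁻⁴ × 0.4 × 280 = 0.03248 m

about 32.5 mm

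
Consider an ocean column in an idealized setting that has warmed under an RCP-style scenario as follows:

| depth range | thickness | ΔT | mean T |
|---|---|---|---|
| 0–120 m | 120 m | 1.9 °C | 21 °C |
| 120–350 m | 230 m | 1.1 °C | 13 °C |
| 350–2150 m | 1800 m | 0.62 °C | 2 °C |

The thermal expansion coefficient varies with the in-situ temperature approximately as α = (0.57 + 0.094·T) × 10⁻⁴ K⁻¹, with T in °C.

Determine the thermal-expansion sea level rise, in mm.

Layer 1: α = (0.57 + 0.094×21)×10⁻⁴ = 2.544×10⁻⁴ K⁻¹
Layer 2: α = (0.57 + 0.094×13)×10⁻⁴ = 1.792×10⁻⁴ K⁻¹
Layer 3: α = (0.57 + 0.094×2)×10⁻⁴ = 0.758×10⁻⁴ K⁻¹
Layer 1: 1.9 × 2.544×10⁻⁴ × 120 = 0.0580032 m
1.792×10⁻⁴ × 230 × 1.1 = 0.0453376 m
0.758×10⁻⁴ × 0.62 × 1800 = 0.0845928 m
Δh = 0.0580032 + 0.0453376 + 0.0845928 = 0.1879336 m ≈ 190 mm

about 190 mm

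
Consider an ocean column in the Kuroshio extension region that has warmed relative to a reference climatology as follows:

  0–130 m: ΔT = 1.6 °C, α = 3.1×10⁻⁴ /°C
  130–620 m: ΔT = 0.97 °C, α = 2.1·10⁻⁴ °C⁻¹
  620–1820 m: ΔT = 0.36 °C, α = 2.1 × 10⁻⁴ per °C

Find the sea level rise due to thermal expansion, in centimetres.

Layer 1: 130 × 3.1×10⁻⁴ × 1.6 = 0.06448 m
490 × 0.97 × 2.1×10⁻⁴ = 0.099813 m
1200 × 0.36 × 2.1×10⁻⁴ = 0.09072 m
Δh = 0.06448 + 0.099813 + 0.09072 = 0.255013 m

Δh ≈ 25.5 cm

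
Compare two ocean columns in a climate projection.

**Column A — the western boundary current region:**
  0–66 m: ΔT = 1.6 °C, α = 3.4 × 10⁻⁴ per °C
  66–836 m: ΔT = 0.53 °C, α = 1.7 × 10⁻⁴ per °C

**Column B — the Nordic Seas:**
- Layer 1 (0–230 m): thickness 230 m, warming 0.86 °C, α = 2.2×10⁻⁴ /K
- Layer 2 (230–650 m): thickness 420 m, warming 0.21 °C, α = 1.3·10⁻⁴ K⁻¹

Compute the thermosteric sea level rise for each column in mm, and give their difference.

A: 110 mm; B: 55 mm; difference 50 mm

A 3.4×10⁻⁴ × 66 × 1.6 = 0.035904 m
A Layer 2: 0.53 × 1.7×10⁻⁴ × 770 = 0.069377 m
A total: 0.105281 m
B 230 × 0.86 × 2.2×10⁻⁴ = 0.043516 m
B Layer 2: 0.21 × 1.3×10⁻⁴ × 420 = 0.011466 m
B total: 0.054982 m
Difference: 0.105281 − 0.054982 = 0.050299 m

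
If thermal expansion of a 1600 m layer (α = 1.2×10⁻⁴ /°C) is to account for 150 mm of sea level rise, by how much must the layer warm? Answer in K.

ΔT ≈ 0.78 K

ΔT = Δh/(αH) = 0.15 / (1.2×10⁻⁴ × 1600) ≈ 0.7813 K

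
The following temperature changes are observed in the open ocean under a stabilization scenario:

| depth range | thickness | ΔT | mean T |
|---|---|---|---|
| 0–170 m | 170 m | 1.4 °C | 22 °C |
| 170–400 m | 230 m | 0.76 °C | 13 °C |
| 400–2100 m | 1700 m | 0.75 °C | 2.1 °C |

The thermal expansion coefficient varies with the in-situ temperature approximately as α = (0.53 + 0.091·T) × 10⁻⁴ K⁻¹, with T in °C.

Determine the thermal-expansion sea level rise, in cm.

about 18 cm

Layer 1: α = (0.53 + 0.091×22)×10⁻⁴ = 2.532×10⁻⁴ K⁻¹
Layer 2: α = (0.53 + 0.091×13)×10⁻⁴ = 1.713×10⁻⁴ K⁻¹
Layer 3: α = (0.53 + 0.091×2.1)×10⁻⁴ = 0.7211×10⁻⁴ K⁻¹
170 × 2.532×10⁻⁴ × 1.4 = 0.0602616 m
Layer 2: 1.713×10⁻⁴ × 0.76 × 230 = 0.02994324 m
400–2100 m: 0.7211×10⁻⁴ × 0.75 × 1700 = 0.09194025 m
Δh = 0.0602616 + 0.02994324 + 0.09194025 = 0.18214509 m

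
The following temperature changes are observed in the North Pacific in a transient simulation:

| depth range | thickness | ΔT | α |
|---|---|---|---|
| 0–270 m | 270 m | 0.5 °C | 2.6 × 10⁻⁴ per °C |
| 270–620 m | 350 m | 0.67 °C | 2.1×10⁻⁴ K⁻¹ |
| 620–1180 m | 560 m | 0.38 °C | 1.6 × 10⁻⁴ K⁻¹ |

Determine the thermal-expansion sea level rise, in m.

about 0.118 m

Layer 1: 0.5 × 270 × 2.6×10⁻⁴ = 0.03510 m
2.1×10⁻⁴ × 0.67 × 350 = 0.049245 m
560 × 0.38 × 1.6×10⁻⁴ = 0.034048 m
Δh = 0.03510 + 0.049245 + 0.034048 = 0.118393 m ≈ 0.118 m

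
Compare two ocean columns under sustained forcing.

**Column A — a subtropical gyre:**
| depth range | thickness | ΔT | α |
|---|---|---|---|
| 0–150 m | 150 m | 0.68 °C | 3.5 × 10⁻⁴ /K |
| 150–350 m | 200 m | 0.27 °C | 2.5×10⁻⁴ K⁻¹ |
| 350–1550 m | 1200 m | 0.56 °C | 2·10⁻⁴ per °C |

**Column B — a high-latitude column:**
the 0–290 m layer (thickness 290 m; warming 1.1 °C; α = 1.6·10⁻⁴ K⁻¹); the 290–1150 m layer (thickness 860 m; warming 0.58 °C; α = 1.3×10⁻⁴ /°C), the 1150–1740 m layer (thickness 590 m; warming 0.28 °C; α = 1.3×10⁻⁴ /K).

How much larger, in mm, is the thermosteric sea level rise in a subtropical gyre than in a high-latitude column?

A Layer 1: 150 × 0.68 × 3.5×10⁻⁴ = 0.03570 m
A 2.5×10⁻⁴ × 200 × 0.27 = 0.01350 m
A 350–1550 m: 0.56 × 2×10⁻⁴ × 1200 = 0.13440 m
A total: 0.18360 m
B 1.1 × 1.6×10⁻⁴ × 290 = 0.05104 m
B Layer 2: 1.3×10⁻⁴ × 860 × 0.58 = 0.064844 m
B 590 × 1.3×10⁻⁴ × 0.28 = 0.021476 m
B total: 0.13736 m
Difference: 0.18360 − 0.13736 = 0.04624 m

Δh_A − Δh_B ≈ 46.2 mm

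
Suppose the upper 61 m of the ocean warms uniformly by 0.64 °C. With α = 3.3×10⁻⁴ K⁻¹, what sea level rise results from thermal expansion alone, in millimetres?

about 12.9 mm

Δh = αΔT·H = 3.3×10⁻⁴ × 0.64 × 61 = 0.0128832 m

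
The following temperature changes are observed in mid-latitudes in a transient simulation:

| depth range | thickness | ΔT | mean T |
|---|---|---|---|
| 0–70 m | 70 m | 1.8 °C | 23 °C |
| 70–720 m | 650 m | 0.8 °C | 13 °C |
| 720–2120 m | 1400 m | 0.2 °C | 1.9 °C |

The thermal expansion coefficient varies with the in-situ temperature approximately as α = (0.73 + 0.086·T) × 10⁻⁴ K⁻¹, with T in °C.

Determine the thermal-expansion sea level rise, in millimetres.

Layer 1: α = (0.73 + 0.086×23)×10⁻⁴ = 2.708×10⁻⁴ K⁻¹
Layer 2: α = (0.73 + 0.086×13)×10⁻⁴ = 1.848×10⁻⁴ K⁻¹
Layer 3: α = (0.73 + 0.086×1.9)×10⁻⁴ = 0.8934×10⁻⁴ K⁻¹
0–70 m: 70 × 1.8 × 2.708×10⁻⁴ = 0.0341208 m
Layer 2: 1.848×10⁻⁴ × 650 × 0.8 = 0.096096 m
1400 × 0.2 × 0.8934×10⁻⁴ = 0.0250152 m
Δh = 0.0341208 + 0.096096 + 0.0250152 = 0.155232 m ≈ 155 mm

about 155 mm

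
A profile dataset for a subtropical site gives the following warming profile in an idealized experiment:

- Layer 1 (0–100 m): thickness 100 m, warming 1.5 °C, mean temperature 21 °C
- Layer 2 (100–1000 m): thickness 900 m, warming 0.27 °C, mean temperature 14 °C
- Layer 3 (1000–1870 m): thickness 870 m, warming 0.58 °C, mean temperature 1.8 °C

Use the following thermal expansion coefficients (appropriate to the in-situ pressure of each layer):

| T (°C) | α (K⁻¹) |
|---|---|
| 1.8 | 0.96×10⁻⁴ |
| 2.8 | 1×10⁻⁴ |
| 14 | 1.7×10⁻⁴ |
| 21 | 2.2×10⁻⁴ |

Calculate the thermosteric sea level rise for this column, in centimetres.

Layer 1 at 21 °C → α = 2.2×10⁻⁴ K⁻¹
Layer 2 at 14 °C → α = 1.7×10⁻⁴ K⁻¹
Layer 3 at 1.8 °C → α = 0.96×10⁻⁴ K⁻¹
Layer 1: 100 × 1.5 × 2.2×10⁻⁴ = 0.03300 m
100–1000 m: 0.27 × 1.7×10⁻⁴ × 900 = 0.04131 m
Layer 3: 870 × 0.58 × 0.96×10⁻⁴ = 0.0484416 m
Δh = 0.03300 + 0.04131 + 0.0484416 = 0.1227516 m ≈ 12 cm

Δh ≈ 12 cm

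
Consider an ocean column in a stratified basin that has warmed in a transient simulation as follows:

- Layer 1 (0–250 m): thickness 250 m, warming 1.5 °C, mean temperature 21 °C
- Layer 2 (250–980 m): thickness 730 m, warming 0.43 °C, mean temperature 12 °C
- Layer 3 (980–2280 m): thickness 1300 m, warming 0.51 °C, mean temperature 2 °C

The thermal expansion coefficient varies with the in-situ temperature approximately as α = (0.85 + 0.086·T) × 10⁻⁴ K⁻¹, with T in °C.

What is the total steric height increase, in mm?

Layer 1: α = (0.85 + 0.086×21)×10⁻⁴ = 2.656×10⁻⁴ K⁻¹
Layer 2: α = (0.85 + 0.086×12)×10⁻⁴ = 1.882×10⁻⁴ K⁻¹
Layer 3: α = (0.85 + 0.086×2)×10⁻⁴ = 1.022×10⁻⁴ K⁻¹
Layer 1: 2.656×10⁻⁴ × 250 × 1.5 = 0.09960 m
250–980 m: 730 × 0.43 × 1.882×10⁻⁴ = 0.05907598 m
Layer 3: 1.022×10⁻⁴ × 1300 × 0.51 = 0.0677586 m
Δh = 0.09960 + 0.05907598 + 0.0677586 = 0.22643458 m ≈ 226 mm

about 226 mm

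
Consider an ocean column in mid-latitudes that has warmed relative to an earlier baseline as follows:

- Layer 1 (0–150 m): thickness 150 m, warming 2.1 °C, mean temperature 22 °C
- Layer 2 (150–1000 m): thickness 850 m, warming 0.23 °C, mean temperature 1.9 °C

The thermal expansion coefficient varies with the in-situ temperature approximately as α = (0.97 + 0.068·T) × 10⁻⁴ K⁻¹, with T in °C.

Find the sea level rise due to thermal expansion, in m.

Layer 1: α = (0.97 + 0.068×22)×10⁻⁴ = 2.466×10⁻⁴ K⁻¹
Layer 2: α = (0.97 + 0.068×1.9)×10⁻⁴ = 1.0992×10⁻⁴ K⁻¹
150 × 2.1 × 2.466×10⁻⁴ = 0.077679 m
0.23 × 1.0992×10⁻⁴ × 850 = 0.02148936 m
Δh = 0.077679 + 0.02148936 = 0.09916836 m

0.0992 m of thermosteric rise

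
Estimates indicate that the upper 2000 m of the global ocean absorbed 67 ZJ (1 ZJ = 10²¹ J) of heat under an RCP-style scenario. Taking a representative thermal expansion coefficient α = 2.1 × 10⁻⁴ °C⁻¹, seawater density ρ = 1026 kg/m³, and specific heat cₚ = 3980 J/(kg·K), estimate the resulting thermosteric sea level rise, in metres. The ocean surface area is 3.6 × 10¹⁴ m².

Per unit area: Q = 67×10²¹ / (3.6×10¹⁴) ≈ 1.861×10⁸ J/m²
Δh = αQ/(ρcₚ) = 2.1×10⁻⁴ × 1.861×10⁸ / (1026 × 3980) ≈ 0.0095705 m

about 0.00957 m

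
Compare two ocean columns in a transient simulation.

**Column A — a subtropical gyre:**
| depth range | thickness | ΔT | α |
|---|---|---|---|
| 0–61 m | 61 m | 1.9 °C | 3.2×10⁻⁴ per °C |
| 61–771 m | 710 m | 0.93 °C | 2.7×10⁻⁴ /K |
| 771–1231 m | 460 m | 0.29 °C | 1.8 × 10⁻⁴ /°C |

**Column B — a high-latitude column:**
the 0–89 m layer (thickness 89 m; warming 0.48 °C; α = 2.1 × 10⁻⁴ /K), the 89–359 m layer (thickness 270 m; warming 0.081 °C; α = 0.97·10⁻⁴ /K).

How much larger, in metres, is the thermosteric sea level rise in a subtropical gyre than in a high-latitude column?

Δh_A − Δh_B ≈ 0.228 m

A Layer 1: 1.9 × 61 × 3.2×10⁻⁴ = 0.037088 m
A 2.7×10⁻⁴ × 710 × 0.93 = 0.178281 m
A 1.8×10⁻⁴ × 0.29 × 460 = 0.024012 m
A total: 0.239381 m
B 0–89 m: 0.48 × 2.1×10⁻⁴ × 89 = 0.0089712 m
B Layer 2: 0.97×10⁻⁴ × 270 × 0.081 = 0.00212139 m
B total: 0.01109259 m
Difference: 0.239381 − 0.01109259 = 0.22828841 m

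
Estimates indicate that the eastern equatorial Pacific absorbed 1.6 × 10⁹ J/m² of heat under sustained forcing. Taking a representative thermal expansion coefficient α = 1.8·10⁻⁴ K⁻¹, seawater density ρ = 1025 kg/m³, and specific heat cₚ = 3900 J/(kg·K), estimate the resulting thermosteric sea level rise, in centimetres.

7.2 cm of thermosteric rise

Δh = αQ/(ρcₚ) = 1.8×10⁻⁴ × 1.6×10⁹ / (1025 × 3900) ≈ 0.072045 m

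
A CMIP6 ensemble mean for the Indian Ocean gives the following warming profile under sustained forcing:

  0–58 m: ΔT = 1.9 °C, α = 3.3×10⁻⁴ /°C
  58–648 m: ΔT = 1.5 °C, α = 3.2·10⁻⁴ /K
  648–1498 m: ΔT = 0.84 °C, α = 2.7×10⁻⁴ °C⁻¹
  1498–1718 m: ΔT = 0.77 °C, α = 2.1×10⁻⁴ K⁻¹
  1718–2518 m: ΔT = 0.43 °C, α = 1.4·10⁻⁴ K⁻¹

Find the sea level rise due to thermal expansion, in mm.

Layer 1: 58 × 1.9 × 3.3×10⁻⁴ = 0.036366 m
58–648 m: 1.5 × 590 × 3.2×10⁻⁴ = 0.28320 m
Layer 3: 0.84 × 2.7×10⁻⁴ × 850 = 0.19278 m
Layer 4: 2.1×10⁻⁴ × 220 × 0.77 = 0.035574 m
Layer 5: 1.4×10⁻⁴ × 0.43 × 800 = 0.04816 m
Δh = 0.036366 + 0.28320 + 0.19278 + 0.035574 + 0.04816 = 0.59608 m

Δh ≈ 596 mm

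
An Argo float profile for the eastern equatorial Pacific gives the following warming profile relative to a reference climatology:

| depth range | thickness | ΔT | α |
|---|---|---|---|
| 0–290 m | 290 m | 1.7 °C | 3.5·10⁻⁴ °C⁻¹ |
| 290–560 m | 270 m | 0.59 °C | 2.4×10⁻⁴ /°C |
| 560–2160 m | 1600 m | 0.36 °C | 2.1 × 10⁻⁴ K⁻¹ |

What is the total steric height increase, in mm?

Δh ≈ 332 mm

Layer 1: 290 × 1.7 × 3.5×10⁻⁴ = 0.17255 m
0.59 × 270 × 2.4×10⁻⁴ = 0.038232 m
2.1×10⁻⁴ × 1600 × 0.36 = 0.12096 m
Δh = 0.17255 + 0.038232 + 0.12096 = 0.331742 m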